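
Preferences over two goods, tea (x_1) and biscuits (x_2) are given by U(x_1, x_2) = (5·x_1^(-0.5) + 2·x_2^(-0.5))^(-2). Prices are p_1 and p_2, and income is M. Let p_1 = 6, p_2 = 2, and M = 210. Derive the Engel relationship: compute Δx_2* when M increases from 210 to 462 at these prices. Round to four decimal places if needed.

Δx_2* = 34.4578

From the CES first-order condition, (5/2)·(x_2/x_1)^(1.5) = p_1/p_2.
Hence x_2/x_1 = ((2/5)·p_1/p_2)^(1/(1.5)), i.e. raised to the 2/3 power.
With the ratio pinned down, the budget gives x_1* = M/(p_1 + p_2·(x_2/x_1)) and x_2* = (x_2/x_1)·x_1*.
Numerically x_2/x_1 = 1.129243, so x_1* = 210/(6 + 2·1.129243) = 25.4284 and x_2* = 1.129243·25.4284 = 28.7148.
At M' = 462: x_2* = 63.1726. Change: 63.1726 − 28.7148 = 34.4578.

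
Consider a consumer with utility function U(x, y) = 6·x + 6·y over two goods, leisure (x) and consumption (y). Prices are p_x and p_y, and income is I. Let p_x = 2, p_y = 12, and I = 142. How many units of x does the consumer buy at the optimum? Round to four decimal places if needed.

x* = 71

x gives more utility per dollar, so spend all income on x: x* = I/p_x, y* = 0.
Numerically: x* = 71, y* = 0.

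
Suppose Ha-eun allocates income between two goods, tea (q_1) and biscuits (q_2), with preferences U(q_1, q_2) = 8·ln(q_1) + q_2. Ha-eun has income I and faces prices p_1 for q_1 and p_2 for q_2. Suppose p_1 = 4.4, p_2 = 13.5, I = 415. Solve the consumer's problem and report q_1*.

MU_q_1 = 8/q_1, MU_q_2 = 1. Tangency: 8/q_1 = p_1/p_2.
So q_1*(p_1,p_2) = 8·p_2/p_1, independent of income; and q_2* = (I − 8·p_2)/p_2.
At the given prices: q_1* = 8·13.5/4.4 = 24.5455.

q_1* = 24.5455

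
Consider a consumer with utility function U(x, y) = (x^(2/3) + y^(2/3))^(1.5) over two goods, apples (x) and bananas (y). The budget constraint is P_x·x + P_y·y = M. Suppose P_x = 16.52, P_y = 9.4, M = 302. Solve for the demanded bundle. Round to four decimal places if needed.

MU_x ∝ x^(-1/3), MU_y ∝ y^(-1/3), so MRS = (y/x)^(1/3) = P_x/P_y.
Hence y/x = (P_x/P_y)^(1/(1/3)), i.e. raised to the 3 power.
With the ratio pinned down, the budget gives x* = M/(P_x + P_y·(y/x)) and y* = (y/x)·x*.
Numerically y/x = 5.428084, so x* = 302/(16.52 + 9.4·5.428084) = 4.4712 and y* = 5.428084·4.4712 = 24.2698.

x* = 4.4712, y* = 24.2698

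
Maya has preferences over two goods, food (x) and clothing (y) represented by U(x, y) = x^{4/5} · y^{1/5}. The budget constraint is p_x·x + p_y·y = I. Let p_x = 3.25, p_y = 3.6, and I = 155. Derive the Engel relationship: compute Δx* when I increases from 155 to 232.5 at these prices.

Δx* = 19.0769

MU_x/MU_y = (0.8·y)/(0.2·x); tangency sets this equal to p_x/p_y.
So 0.8·p_y·y = 0.2·p_x·x; combined with the budget, a share 0.8 of income goes to x.
Demand: x*(p_x,p_y,I) = 0.8·I/p_x and y* = 0.2·I/p_y.
At p_x=3.25, p_y=3.6, I=155: x* = 0.8·155/3.25 = 38.1538.
At I' = 232.5: x* = 57.2308. Change: 57.2308 − 38.1538 = 19.0769.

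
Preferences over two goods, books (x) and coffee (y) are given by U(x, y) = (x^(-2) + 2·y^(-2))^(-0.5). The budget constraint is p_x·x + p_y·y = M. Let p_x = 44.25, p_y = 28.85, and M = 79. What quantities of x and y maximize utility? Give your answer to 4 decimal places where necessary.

x* = 0.9168, y* = 1.3321

From the CES first-order condition, (1/2)·(y/x)^(3) = p_x/p_y.
Solve for the ratio: y/x = [2·p_x/p_y]^(1/3).
Substitute y = (y/x)·x into the budget: x* = M/(p_x + p_y·(y/x)).
Numerically y/x = 1.453001, so x* = 79/(44.25 + 28.85·1.453001) = 0.9168 and y* = 1.453001·0.9168 = 1.3321.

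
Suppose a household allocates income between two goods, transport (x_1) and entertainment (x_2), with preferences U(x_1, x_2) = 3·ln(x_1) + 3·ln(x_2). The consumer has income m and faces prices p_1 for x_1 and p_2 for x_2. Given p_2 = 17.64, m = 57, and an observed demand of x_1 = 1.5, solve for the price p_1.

p_1 = 19

MU_x_1/MU_x_2 = (3·x_2)/(3·x_1); tangency sets this equal to p_1/p_2.
Rearranging, p_2·x_2 = p_1·x_1. Substituting into the budget gives p_1·x_1·(1 + 1) = m.
Demand: x_1*(p_1,p_2,m) = 0.5·m/p_1 and x_2* = 0.5·m/p_2.
Set x_1* = 1.5 in the demand function and solve for p_1: p_1 = 19.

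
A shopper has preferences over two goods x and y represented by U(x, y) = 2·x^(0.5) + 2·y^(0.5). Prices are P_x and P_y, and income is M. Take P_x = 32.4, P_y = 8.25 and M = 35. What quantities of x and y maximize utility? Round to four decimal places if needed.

x* = 0.2192, y* = 3.3814

MRS = MU_x/MU_y = (y/x)^(0.5). Set equal to P_x/P_y.
Hence y/x = (P_x/P_y)^(1/(0.5)), i.e. raised to the 2 power.
Substitute y = (y/x)·x into the budget: x* = M/(P_x + P_y·(y/x)).
Numerically y/x = 15.423471, so x* = 35/(32.4 + 8.25·15.423471) = 0.2192 and y* = 15.423471·0.2192 = 3.3814.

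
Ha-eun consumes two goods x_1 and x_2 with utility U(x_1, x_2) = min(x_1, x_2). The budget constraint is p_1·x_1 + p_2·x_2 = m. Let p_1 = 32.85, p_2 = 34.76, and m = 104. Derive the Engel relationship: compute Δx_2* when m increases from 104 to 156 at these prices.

Δx_2* = 0.7691

With perfect complements, no substitution: consume in ratio x_1:x_2 = 1:1.
Budget: p_1·x_1 + p_2·x_1 = m, so (p_1 + p_2)·x_1 = m.
Demand: x_1*(p_1,p_2,m) = m/(p_1 + p_2), x_2* = m/(p_1 + p_2).
Here 32.85 + 34.76 = 67.61, giving x_2* = 1.5382.
At m' = 156: x_2* = 2.3074. Change: 2.3074 − 1.5382 = 0.7691.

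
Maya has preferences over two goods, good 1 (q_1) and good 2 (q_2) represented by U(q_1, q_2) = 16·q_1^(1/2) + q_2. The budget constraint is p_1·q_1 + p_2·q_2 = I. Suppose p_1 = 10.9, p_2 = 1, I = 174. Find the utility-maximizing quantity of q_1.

Set MRS = p_1/p_2: 8·q_1^(−1/2) = p_1/p_2.
Thus q_1* = (8·p_2/p_1)² — independent of I — with the rest of income spent on q_2.
Plugging in: q_1* = (8·1/10.9)² = 0.5387.

q_1* = 0.5387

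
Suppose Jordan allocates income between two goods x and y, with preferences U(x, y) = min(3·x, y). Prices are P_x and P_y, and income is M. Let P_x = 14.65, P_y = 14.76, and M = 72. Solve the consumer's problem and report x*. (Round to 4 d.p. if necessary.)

With perfect complements, no substitution: consume in ratio x:y = 1:3.
Budget: P_x·x + P_y·3·x = M, so (P_x + 3·P_y)·x = M.
Demand: x*(P_x,P_y,M) = M/(P_x + 3·P_y), y* = 3·M/(P_x + 3·P_y).
Here 14.65 + 3·14.76 = 58.93, giving x* = 1.2218.

x* = 1.2218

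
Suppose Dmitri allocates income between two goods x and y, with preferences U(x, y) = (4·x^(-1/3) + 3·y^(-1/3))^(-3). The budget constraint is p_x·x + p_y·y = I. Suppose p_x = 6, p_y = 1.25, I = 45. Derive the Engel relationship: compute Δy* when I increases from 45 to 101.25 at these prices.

MU_x ∝ 4·x^(-4/3), MU_y ∝ 3·y^(-4/3), so MRS = (4/3)·(y/x)^(4/3) = p_x/p_y.
Solve for the ratio: y/x = [(3/4)·p_x/p_y]^(0.75).
With the ratio pinned down, the budget gives x* = I/(p_x + p_y·(y/x)) and y* = (y/x)·x*.
Numerically y/x = 2.613526, so x* = 45/(6 + 1.25·2.613526) = 4.856 and y* = 2.613526·4.856 = 12.6913.
At I' = 101.25: y* = 28.5553. Change: 28.5553 − 12.6913 = 15.8641.

Δy* = 15.8641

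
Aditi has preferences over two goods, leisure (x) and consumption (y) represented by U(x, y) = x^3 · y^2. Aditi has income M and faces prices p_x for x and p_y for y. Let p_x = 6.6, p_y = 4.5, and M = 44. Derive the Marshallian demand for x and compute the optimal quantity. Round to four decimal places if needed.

x* = 4

Demand: x*(p_x,p_y,M) = 0.6·M/p_x and y* = 0.4·M/p_y.
At p_x=6.6, p_y=4.5, M=44: x* = 0.6·44/6.6 = 4.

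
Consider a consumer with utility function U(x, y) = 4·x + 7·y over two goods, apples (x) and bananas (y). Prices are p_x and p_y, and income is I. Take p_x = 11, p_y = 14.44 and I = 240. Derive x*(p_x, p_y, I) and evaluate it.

Linear utility — the consumer picks whichever good has higher MU/price: 4/11 = 0.3636 vs 7/14.44 = 0.4848.
y gives more utility per dollar, so spend all income on y: y* = I/p_y, x* = 0.
Numerically: x* = 0, y* = 16.6205.

x* = 0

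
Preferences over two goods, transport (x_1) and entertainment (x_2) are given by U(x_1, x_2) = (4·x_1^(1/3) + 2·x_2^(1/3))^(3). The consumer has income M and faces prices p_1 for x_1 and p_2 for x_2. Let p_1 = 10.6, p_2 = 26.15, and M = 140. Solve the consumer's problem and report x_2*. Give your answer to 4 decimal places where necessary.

x_2* = 0.9837

From the CES first-order condition, 2·(x_2/x_1)^(2/3) = p_1/p_2.
Hence x_2/x_1 = ((1/2)·p_1/p_2)^(1/(2/3)), i.e. raised to the 1.5 power.
Substitute x_2 = (x_2/x_1)·x_1 into the budget: x_1* = M/(p_1 + p_2·(x_2/x_1)).
Numerically x_2/x_1 = 0.091244, so x_1* = 140/(10.6 + 26.15·0.091244) = 10.7808 and x_2* = 0.091244·10.7808 = 0.9837.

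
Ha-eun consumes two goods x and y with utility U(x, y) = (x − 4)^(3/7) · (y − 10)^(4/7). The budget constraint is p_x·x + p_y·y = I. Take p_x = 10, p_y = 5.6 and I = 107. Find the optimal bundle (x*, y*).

Let x' = x−4, y' = y−10. MRS = (3/4)·y'/x' = p_x/p_y.
Substituting into the budget: x* = 4 + 3/7·(I − 4·p_x − 10·p_y)/p_x, and y* = 10 + 4/7·(…)/p_y.
Discretionary income = 107 − 4·10 − 10·5.6 = 11; x* = 4 + 3/7·11/10 = 4.4714; y* = 10 + 4/7·11/5.6 = 11.1224.

x* = 4.4714, y* = 11.1224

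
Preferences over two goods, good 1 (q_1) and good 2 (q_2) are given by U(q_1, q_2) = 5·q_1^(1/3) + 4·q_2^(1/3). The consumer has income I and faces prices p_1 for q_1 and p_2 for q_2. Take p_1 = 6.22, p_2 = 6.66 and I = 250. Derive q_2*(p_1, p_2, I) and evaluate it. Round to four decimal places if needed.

q_2* = 15.3457

Numerically q_2/q_1 = 0.645817, so q_1* = 250/(6.22 + 6.66·0.645817) = 23.7617 and q_2* = 0.645817·23.7617 = 15.3457.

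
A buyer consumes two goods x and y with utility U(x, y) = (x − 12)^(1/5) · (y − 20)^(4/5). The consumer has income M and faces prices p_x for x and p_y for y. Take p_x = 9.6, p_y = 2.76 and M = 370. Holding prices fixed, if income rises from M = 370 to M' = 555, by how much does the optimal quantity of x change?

Δx* = 3.8542

This is Cobb-Douglas in (x−12, y−20): tangency gives 0.2·p_y·(y−20) = 0.8·p_x·(x−12).
Substituting into the budget: x* = 12 + 0.2·(M − 12·p_x − 20·p_y)/p_x, and y* = 20 + 0.8·(…)/p_y.
Discretionary income = 370 − 12·9.6 − 20·2.76 = 199.6; x* = 12 + 0.2·199.6/9.6 = 16.1583.
At M' = 555: x* = 20.0125. Change: 20.0125 − 16.1583 = 3.8542.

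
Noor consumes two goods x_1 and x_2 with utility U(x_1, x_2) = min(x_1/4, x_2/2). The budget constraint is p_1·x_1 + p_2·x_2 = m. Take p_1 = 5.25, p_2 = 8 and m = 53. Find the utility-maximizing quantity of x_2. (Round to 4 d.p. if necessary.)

x_2* = 2.8649

Leontief preferences: the optimum is at the kink where x_1/4 = x_2/2, i.e. x_2 = (1/2)·x_1.
Budget: p_1·x_1 + p_2·(1/2)·x_1 = m, so (4·p_1 + 2·p_2)·x_1 = 4·m.
Demand: x_1*(p_1,p_2,m) = 4·m/(4·p_1 + 2·p_2), x_2* = 2·m/(4·p_1 + 2·p_2).
Here 4·5.25 + 2·8 = 37, giving x_2* = 2.8649.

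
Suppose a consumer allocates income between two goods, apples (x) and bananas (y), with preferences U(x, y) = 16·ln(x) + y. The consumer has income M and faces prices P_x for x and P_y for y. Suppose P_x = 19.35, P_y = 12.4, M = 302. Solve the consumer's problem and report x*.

x* = 10.2532

Set MRS = P_x/P_y: (16/x)/1 = P_x/P_y.
So x*(P_x,P_y) = 16·P_y/P_x, independent of income; and y* = (M − 16·P_y)/P_y.
At the given prices: x* = 16·12.4/19.35 = 10.2532.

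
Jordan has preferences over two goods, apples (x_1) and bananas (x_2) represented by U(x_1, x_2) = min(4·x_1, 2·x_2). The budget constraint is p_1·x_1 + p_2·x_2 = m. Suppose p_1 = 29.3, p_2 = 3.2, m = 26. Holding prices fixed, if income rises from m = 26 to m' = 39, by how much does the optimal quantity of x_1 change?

Δx_1* = 0.3641

Leontief preferences: the optimum is at the kink where x_1/2 = x_2/4, i.e. x_2 = 2·x_1.
Budget: p_1·x_1 + p_2·2·x_1 = m, so (2·p_1 + 4·p_2)·x_1 = 2·m.
Demand: x_1*(p_1,p_2,m) = 2·m/(2·p_1 + 4·p_2), x_2* = 4·m/(2·p_1 + 4·p_2).
Here 2·29.3 + 4·3.2 = 71.4, giving x_1* = 0.7283.
At m' = 39: x_1* = 1.0924. Change: 1.0924 − 0.7283 = 0.3641.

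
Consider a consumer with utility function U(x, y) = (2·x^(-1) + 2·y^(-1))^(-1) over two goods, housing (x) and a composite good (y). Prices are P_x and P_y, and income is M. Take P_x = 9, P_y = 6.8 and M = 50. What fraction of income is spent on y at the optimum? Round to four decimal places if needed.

share on y = 0.465

Substitute y = (y/x)·x into the budget: x* = M/(P_x + P_y·(y/x)).
Numerically y/x = 1.150447, so x* = 50/(9 + 6.8·1.150447) = 2.9721 and y* = 1.150447·2.9721 = 3.4193.
Expenditure on y: 6.8·3.4193 = 23.251; share = 0.465.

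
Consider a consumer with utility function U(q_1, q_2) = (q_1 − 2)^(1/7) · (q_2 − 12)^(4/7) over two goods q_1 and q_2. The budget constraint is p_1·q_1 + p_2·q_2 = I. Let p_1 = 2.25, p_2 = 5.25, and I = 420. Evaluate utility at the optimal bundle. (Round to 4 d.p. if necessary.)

This is Cobb-Douglas in (q_1−2, q_2−12): tangency gives 1/7·p_2·(q_2−12) = 4/7·p_1·(q_1−2).
After buying the subsistence bundle (2, 12), a share 0.2 of the remaining income goes to q_1: q_1* = 2 + 0.2·(I − 2p_1 − 12p_2)/p_1.
Discretionary income = 420 − 2·2.25 − 12·5.25 = 352.5; q_1* = 2 + 0.2·352.5/2.25 = 33.3333; q_2* = 12 + 0.8·352.5/5.25 = 65.7143.
Utility at the optimum: U(33.3333, 65.7143) = 15.9345.

V = 15.9345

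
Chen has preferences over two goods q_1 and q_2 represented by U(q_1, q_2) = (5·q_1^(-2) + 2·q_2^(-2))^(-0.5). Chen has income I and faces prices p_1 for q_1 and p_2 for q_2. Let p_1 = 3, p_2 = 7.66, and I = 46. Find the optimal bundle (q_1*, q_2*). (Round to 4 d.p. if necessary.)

q_1* = 6.4522, q_2* = 3.4782

MU_q_1 ∝ 5·q_1^(-3), MU_q_2 ∝ 2·q_2^(-3), so MRS = (5/2)·(q_2/q_1)^(3) = p_1/p_2.
Solve for the ratio: q_2/q_1 = [(2/5)·p_1/p_2]^(1/3).
Substitute q_2 = (q_2/q_1)·q_1 into the budget: q_1* = I/(p_1 + p_2·(q_2/q_1)).
Numerically q_2/q_1 = 0.539077, so q_1* = 46/(3 + 7.66·0.539077) = 6.4522 and q_2* = 0.539077·6.4522 = 3.4782.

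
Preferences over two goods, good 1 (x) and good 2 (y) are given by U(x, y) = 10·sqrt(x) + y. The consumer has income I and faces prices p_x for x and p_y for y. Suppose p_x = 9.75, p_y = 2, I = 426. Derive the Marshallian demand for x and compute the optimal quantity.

x* = 1.0519

Set MRS = p_x/p_y: 5·x^(−1/2) = p_x/p_y.
Thus x* = (5·p_y/p_x)² — independent of I — with the rest of income spent on y.
Plugging in: x* = (5·2/9.75)² = 1.0519.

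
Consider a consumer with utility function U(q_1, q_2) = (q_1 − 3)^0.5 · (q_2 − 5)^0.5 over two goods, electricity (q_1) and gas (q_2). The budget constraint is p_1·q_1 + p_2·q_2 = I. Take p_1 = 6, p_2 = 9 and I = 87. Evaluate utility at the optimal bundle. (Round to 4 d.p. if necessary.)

V = 1.633

Discretionary income = 87 − 3·6 − 5·9 = 24; q_1* = 3 + 0.5·24/6 = 5; q_2* = 5 + 0.5·24/9 = 6.3333.
Utility at the optimum: U(5, 6.3333) = 1.633.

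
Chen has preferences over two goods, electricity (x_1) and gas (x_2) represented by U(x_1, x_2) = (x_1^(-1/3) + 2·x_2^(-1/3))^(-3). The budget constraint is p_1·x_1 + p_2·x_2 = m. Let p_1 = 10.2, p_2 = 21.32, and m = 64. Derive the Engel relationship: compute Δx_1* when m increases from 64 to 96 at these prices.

MU_x_1 ∝ x_1^(-4/3), MU_x_2 ∝ 2·x_2^(-4/3), so MRS = (1/2)·(x_2/x_1)^(4/3) = p_1/p_2.
Solve for the ratio: x_2/x_1 = [2·p_1/p_2]^(0.75).
Substitute x_2 = (x_2/x_1)·x_1 into the budget: x_1* = m/(p_1 + p_2·(x_2/x_1)).
Numerically x_2/x_1 = 0.967458, so x_1* = 64/(10.2 + 21.32·0.967458) = 2.0762.
At m' = 96: x_1* = 3.1142. Change: 3.1142 − 2.0762 = 1.0381.

Δx_1* = 1.0381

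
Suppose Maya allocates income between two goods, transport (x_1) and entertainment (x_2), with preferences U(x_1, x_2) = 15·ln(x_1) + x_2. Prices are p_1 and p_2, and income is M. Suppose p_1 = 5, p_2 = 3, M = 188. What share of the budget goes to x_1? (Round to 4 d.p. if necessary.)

MU_x_1 = 15/x_1, MU_x_2 = 1. Tangency: 15/x_1 = p_1/p_2.
So x_1*(p_1,p_2) = 15·p_2/p_1, independent of income; and x_2* = (M − 15·p_2)/p_2.
At the given prices: x_1* = 15·3/5 = 9, and x_2* = 47.6667.
Expenditure on x_1: 5·9 = 45; share = 0.2394.

share on x_1 = 0.2394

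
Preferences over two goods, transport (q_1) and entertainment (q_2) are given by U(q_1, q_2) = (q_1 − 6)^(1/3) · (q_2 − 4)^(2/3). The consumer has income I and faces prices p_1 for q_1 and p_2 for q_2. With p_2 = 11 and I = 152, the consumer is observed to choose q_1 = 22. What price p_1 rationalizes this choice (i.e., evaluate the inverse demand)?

MRS = (1/2)·(q_2−4)/(q_1−6). Tangency with p_1/p_2 gives q_2−4 = 2·(p_1/p_2)·(q_1−6).
Substituting into the budget: q_1* = 6 + 1/3·(I − 6·p_1 − 4·p_2)/p_1, and q_2* = 4 + 2/3·(…)/p_2.
Set q_1* = 22 in the demand function and solve for p_1: p_1 = 2.

p_1 = 2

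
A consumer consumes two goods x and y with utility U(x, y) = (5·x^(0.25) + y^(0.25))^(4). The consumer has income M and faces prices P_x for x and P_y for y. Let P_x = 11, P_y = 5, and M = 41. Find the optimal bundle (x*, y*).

MU_x ∝ 5·x^(-0.75), MU_y ∝ y^(-0.75), so MRS = 5·(y/x)^(0.75) = P_x/P_y.
Hence y/x = ((1/5)·P_x/P_y)^(1/(0.75)), i.e. raised to the 4/3 power.
With the ratio pinned down, the budget gives x* = M/(P_x + P_y·(y/x)) and y* = (y/x)·x*.
Numerically y/x = 0.33466, so x* = 41/(11 + 5·0.33466) = 3.2351 and y* = 0.33466·3.2351 = 1.0827.

x* = 3.2351, y* = 1.0827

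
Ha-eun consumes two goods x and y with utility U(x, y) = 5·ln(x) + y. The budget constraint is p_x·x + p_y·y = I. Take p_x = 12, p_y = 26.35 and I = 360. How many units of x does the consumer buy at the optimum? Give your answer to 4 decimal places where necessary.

MU_x = 5/x, MU_y = 1. Tangency: 5/x = p_x/p_y.
So x*(p_x,p_y) = 5·p_y/p_x, independent of income; and y* = (I − 5·p_y)/p_y.
At the given prices: x* = 5·26.35/12 = 10.9792.

x* = 10.9792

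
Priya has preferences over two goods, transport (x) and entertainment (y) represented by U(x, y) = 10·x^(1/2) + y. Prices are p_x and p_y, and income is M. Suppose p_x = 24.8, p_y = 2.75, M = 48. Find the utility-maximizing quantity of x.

x* = 0.3074

Set MRS = p_x/p_y: 5·x^(−1/2) = p_x/p_y.
Solve: √x = 5·p_y/p_x, so x*(p_x,p_y) = (5·p_y/p_x)², and y* = (M − p_x·x*)/p_y.
Plugging in: x* = (5·2.75/24.8)² = 0.3074.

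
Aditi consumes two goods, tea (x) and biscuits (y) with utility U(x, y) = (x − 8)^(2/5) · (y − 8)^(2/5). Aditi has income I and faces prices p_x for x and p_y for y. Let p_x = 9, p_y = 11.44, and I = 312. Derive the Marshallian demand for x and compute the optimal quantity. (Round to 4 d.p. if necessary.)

x* = 16.2489

Let x' = x−8, y' = y−8. MRS = y'/x' = p_x/p_y.
After buying the subsistence bundle (8, 8), a share 0.5 of the remaining income goes to x: x* = 8 + 0.5·(I − 8p_x − 8p_y)/p_x.
Discretionary income = 312 − 8·9 − 8·11.44 = 148.48; x* = 8 + 0.5·148.48/9 = 16.2489.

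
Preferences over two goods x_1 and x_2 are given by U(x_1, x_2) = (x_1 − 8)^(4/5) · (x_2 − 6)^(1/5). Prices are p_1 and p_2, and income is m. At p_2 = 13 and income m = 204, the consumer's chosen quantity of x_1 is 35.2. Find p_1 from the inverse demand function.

MRS = 4·(x_2−6)/(x_1−8). Tangency with p_1/p_2 gives x_2−6 = (1/4)·(p_1/p_2)·(x_1−8).
After buying the subsistence bundle (8, 6), a share 0.8 of the remaining income goes to x_1: x_1* = 8 + 0.8·(m − 8p_1 − 6p_2)/p_1.
Set x_1* = 35.2 in the demand function and solve for p_1: p_1 = 3.

p_1 = 3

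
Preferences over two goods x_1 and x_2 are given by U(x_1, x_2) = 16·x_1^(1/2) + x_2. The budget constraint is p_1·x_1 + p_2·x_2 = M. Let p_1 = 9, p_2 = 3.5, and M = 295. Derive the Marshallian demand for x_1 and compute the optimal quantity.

x_1* = 9.679

Plugging in: x_1* = (8·3.5/9)² = 9.679.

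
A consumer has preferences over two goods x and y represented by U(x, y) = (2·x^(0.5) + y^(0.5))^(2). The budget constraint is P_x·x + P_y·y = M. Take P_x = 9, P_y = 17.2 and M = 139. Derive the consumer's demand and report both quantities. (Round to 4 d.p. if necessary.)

x* = 13.6578, y* = 0.9349

Substitute y = (y/x)·x into the budget: x* = M/(P_x + P_y·(y/x)).
Numerically y/x = 0.068449, so x* = 139/(9 + 17.2·0.068449) = 13.6578 and y* = 0.068449·13.6578 = 0.9349.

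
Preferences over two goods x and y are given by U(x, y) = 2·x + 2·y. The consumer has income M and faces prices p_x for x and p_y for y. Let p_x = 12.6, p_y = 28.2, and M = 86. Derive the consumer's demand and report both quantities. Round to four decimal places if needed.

x* = 6.8254, y* = 0

Numerically: x* = 6.8254, y* = 0.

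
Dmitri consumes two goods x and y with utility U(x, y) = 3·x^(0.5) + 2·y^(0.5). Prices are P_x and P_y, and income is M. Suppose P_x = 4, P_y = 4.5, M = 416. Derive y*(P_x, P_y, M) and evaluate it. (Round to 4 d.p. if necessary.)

y* = 26.179

MRS = MU_x/MU_y = (3/2)·(y/x)^(0.5). Set equal to P_x/P_y.
Hence y/x = ((2/3)·P_x/P_y)^(1/(0.5)), i.e. raised to the 2 power.
With the ratio pinned down, the budget gives x* = M/(P_x + P_y·(y/x)) and y* = (y/x)·x*.
Numerically y/x = 0.351166, so x* = 416/(4 + 4.5·0.351166) = 74.5487 and y* = 0.351166·74.5487 = 26.179.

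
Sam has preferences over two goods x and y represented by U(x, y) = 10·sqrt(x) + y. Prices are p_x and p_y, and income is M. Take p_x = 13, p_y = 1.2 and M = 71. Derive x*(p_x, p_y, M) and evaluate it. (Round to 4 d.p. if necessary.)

Thus x* = (5·p_y/p_x)² — independent of M — with the rest of income spent on y.
Plugging in: x* = (5·1.2/13)² = 0.213.

x* = 0.213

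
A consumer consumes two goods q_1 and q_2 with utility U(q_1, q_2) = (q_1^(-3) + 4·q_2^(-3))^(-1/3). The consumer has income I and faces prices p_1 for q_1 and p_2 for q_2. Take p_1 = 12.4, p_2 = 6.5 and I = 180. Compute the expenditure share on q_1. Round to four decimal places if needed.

From the CES first-order condition, (1/4)·(q_2/q_1)^(4) = p_1/p_2.
Solve for the ratio: q_2/q_1 = [4·p_1/p_2]^(0.25).
With the ratio pinned down, the budget gives q_1* = I/(p_1 + p_2·(q_2/q_1)) and q_2* = (q_2/q_1)·q_1*.
Numerically q_2/q_1 = 1.662042, so q_1* = 180/(12.4 + 6.5·1.662042) = 7.7575 and q_2* = 1.662042·7.7575 = 12.8933.
Expenditure on q_1: 12.4·7.7575 = 96.1933; share = 0.5344.

share on q_1 = 0.5344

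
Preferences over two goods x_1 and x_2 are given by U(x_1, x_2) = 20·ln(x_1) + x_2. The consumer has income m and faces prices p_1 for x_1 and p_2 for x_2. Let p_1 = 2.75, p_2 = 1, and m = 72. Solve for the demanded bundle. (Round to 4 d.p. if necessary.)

So x_1*(p_1,p_2) = 20·p_2/p_1, independent of income; and x_2* = (m − 20·p_2)/p_2.
At the given prices: x_1* = 20·1/2.75 = 7.2727, and x_2* = 52.

x_1* = 7.2727, x_2* = 52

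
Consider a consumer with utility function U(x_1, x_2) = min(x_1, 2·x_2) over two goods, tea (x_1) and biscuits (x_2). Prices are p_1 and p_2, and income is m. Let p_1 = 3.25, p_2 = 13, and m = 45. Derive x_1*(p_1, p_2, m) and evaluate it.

x_1* = 4.6154

Leontief preferences: the optimum is at the kink where x_1/2 = x_2/1, i.e. x_2 = (1/2)·x_1.
Budget: p_1·x_1 + p_2·(1/2)·x_1 = m, so (2·p_1 + p_2)·x_1 = 2·m.
Demand: x_1*(p_1,p_2,m) = 2·m/(2·p_1 + p_2), x_2* = m/(2·p_1 + p_2).
Here 2·3.25 + 13 = 19.5, giving x_1* = 4.6154.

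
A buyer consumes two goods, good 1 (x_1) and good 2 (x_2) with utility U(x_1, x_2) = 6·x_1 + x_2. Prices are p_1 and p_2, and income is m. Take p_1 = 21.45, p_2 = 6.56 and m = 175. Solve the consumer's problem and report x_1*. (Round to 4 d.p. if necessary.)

Perfect substitutes: compare marginal utility per dollar. 6/p_1 vs 1/p_2 → 0.2797 vs 0.1524.
x_1 gives more utility per dollar, so spend all income on x_1: x_1* = m/p_1, x_2* = 0.
Numerically: x_1* = 8.1585, x_2* = 0.

x_1* = 8.1585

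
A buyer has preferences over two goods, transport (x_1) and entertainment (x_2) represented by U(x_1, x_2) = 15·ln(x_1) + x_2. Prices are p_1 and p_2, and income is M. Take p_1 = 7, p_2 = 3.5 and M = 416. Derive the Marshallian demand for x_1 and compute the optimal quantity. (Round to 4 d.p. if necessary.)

Set MRS = p_1/p_2: (15/x_1)/1 = p_1/p_2.
So x_1*(p_1,p_2) = 15·p_2/p_1, independent of income; and x_2* = (M − 15·p_2)/p_2.
At the given prices: x_1* = 15·3.5/7 = 7.5.

x_1* = 7.5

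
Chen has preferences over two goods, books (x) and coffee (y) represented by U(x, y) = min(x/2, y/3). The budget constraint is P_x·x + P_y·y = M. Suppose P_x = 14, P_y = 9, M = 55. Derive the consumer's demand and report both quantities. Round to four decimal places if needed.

Here 2·14 + 3·9 = 55, giving x* = 2 and y* = 3.

x* = 2, y* = 3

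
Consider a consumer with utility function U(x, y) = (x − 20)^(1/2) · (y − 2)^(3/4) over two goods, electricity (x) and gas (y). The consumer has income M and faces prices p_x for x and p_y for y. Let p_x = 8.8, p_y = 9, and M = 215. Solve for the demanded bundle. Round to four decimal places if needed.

x* = 20.9545, y* = 3.4

MRS = (2/3)·(y−2)/(x−20). Tangency with p_x/p_y gives y−2 = (3/2)·(p_x/p_y)·(x−20).
Substituting into the budget: x* = 20 + 0.4·(M − 20·p_x − 2·p_y)/p_x, and y* = 2 + 0.6·(…)/p_y.
Discretionary income = 215 − 20·8.8 − 2·9 = 21; x* = 20 + 0.4·21/8.8 = 20.9545; y* = 2 + 0.6·21/9 = 3.4.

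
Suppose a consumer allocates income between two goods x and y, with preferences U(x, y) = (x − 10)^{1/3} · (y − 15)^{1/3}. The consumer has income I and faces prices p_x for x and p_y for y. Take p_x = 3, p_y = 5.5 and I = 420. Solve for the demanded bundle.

MRS = (y−15)/(x−10). Tangency with p_x/p_y gives y−15 = (p_x/p_y)·(x−10).
After buying the subsistence bundle (10, 15), a share 0.5 of the remaining income goes to x: x* = 10 + 0.5·(I − 10p_x − 15p_y)/p_x.
Discretionary income = 420 − 10·3 − 15·5.5 = 307.5; x* = 10 + 0.5·307.5/3 = 61.25; y* = 15 + 0.5·307.5/5.5 = 42.9545.

x* = 61.25, y* = 42.9545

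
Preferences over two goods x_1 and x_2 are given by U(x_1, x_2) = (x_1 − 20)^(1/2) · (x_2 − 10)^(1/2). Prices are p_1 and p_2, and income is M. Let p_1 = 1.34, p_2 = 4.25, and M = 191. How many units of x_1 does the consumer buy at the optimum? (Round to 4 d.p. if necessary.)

This is Cobb-Douglas in (x_1−20, x_2−10): tangency gives 0.5·p_2·(x_2−10) = 0.5·p_1·(x_1−20).
Substituting into the budget: x_1* = 20 + 0.5·(M − 20·p_1 − 10·p_2)/p_1, and x_2* = 10 + 0.5·(…)/p_2.
Discretionary income = 191 − 20·1.34 − 10·4.25 = 121.7; x_1* = 20 + 0.5·121.7/1.34 = 65.4104.

x_1* = 65.4104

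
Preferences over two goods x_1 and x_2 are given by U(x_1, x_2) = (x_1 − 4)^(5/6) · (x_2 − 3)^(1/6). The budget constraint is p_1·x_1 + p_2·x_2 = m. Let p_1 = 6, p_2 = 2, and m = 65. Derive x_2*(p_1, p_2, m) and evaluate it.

x_2* = 5.9167

MRS = 5·(x_2−3)/(x_1−4). Tangency with p_1/p_2 gives x_2−3 = (1/5)·(p_1/p_2)·(x_1−4).
After buying the subsistence bundle (4, 3), a share 5/6 of the remaining income goes to x_1: x_1* = 4 + 5/6·(m − 4p_1 − 3p_2)/p_1.
Discretionary income = 65 − 4·6 − 3·2 = 35; x_2* = 3 + 1/6·35/2 = 5.9167.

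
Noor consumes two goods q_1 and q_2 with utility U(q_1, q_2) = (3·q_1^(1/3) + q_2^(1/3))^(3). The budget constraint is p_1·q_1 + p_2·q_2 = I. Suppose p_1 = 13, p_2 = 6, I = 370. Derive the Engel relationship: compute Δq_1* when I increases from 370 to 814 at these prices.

MU_q_1 ∝ 3·q_1^(-2/3), MU_q_2 ∝ q_2^(-2/3), so MRS = 3·(q_2/q_1)^(2/3) = p_1/p_2.
Solve for the ratio: q_2/q_1 = [(1/3)·p_1/p_2]^(1.5).
With the ratio pinned down, the budget gives q_1* = I/(p_1 + p_2·(q_2/q_1)) and q_2* = (q_2/q_1)·q_1*.
Numerically q_2/q_1 = 0.613771, so q_1* = 370/(13 + 6·0.613771) = 22.1788.
At I' = 814: q_1* = 48.7933. Change: 48.7933 − 22.1788 = 26.6145.

Δq_1* = 26.6145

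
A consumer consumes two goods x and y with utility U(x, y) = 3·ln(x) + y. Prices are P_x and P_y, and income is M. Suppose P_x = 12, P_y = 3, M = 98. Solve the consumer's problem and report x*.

x* = 0.75

MU_x = 3/x, MU_y = 1. Tangency: 3/x = P_x/P_y.
So x*(P_x,P_y) = 3·P_y/P_x, independent of income; and y* = (M − 3·P_y)/P_y.
At the given prices: x* = 3·3/12 = 0.75.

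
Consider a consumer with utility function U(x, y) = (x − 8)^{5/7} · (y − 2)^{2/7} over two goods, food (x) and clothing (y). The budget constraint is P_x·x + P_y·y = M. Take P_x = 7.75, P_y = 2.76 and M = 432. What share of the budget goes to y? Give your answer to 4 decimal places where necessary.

share on y = 0.2538

Let x' = x−8, y' = y−2. MRS = (5/2)·y'/x' = P_x/P_y.
Substituting into the budget: x* = 8 + 5/7·(M − 8·P_x − 2·P_y)/P_x, and y* = 2 + 2/7·(…)/P_y.
Discretionary income = 432 − 8·7.75 − 2·2.76 = 364.48; x* = 8 + 5/7·364.48/7.75 = 41.5926; y* = 2 + 2/7·364.48/2.76 = 39.7308.
Expenditure on y: 2.76·39.7308 = 109.6571; share = 0.2538.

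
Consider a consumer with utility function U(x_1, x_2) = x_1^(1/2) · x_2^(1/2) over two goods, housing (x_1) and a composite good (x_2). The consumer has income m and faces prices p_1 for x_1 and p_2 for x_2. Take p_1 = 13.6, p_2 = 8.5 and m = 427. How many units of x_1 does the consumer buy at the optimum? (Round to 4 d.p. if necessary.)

x_1* = 15.6985

The MRS is x_2/x_1. Set MRS = p_1/p_2.
Rearranging, p_2·x_2 = p_1·x_1. Substituting into the budget gives p_1·x_1·(1 + 1) = m.
Demand: x_1*(p_1,p_2,m) = 0.5·m/p_1 and x_2* = 0.5·m/p_2.
At p_1=13.6, p_2=8.5, m=427: x_1* = 0.5·427/13.6 = 15.6985.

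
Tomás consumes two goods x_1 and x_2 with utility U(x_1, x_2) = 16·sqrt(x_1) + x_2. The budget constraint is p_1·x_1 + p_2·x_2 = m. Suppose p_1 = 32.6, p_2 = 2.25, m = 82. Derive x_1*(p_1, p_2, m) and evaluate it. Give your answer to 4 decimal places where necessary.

x_1* = 0.3049

MU_x_1 = 8/√x_1, MU_x_2 = 1. Tangency: 8/√x_1 = p_1/p_2.
Thus x_1* = (8·p_2/p_1)² — independent of m — with the rest of income spent on x_2.
Plugging in: x_1* = (8·2.25/32.6)² = 0.3049.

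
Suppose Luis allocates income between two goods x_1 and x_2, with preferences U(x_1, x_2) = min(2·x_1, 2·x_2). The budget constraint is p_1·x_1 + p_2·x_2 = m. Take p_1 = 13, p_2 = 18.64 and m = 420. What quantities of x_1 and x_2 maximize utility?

x_1* = 13.2743, x_2* = 13.2743

With perfect complements, no substitution: consume in ratio x_1:x_2 = 2:2.
Budget: p_1·x_1 + p_2·x_1 = m, so (2·p_1 + 2·p_2)·x_1 = 2·m.
Demand: x_1*(p_1,p_2,m) = 2·m/(2·p_1 + 2·p_2), x_2* = 2·m/(2·p_1 + 2·p_2).
Here 2·13 + 2·18.64 = 63.28, giving x_1* = 13.2743 and x_2* = 13.2743.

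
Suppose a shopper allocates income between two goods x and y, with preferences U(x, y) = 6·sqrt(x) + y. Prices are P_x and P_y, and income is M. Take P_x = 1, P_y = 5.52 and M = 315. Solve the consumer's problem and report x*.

Utility is quasi-linear in y; the FOC for x is 3/√x = P_x/P_y.
Thus x* = (3·P_y/P_x)² — independent of M — with the rest of income spent on y.
Plugging in: x* = (3·5.52/1)² = 274.2336.

x* = 274.2336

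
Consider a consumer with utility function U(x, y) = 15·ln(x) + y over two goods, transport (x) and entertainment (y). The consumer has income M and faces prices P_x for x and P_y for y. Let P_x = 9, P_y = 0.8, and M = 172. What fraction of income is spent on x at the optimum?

MU_x = 15/x, MU_y = 1. Tangency: 15/x = P_x/P_y.
So x*(P_x,P_y) = 15·P_y/P_x, independent of income; and y* = (M − 15·P_y)/P_y.
At the given prices: x* = 15·0.8/9 = 1.3333, and y* = 200.
Expenditure on x: 9·1.3333 = 12; share = 0.0698.

share on x = 0.0698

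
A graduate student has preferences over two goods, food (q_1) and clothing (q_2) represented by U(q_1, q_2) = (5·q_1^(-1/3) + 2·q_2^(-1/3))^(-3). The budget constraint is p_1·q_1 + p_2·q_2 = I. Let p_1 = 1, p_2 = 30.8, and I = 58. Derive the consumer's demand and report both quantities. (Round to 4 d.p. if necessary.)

q_1* = 26.5458, q_2* = 1.0212

MU_q_1 ∝ 5·q_1^(-4/3), MU_q_2 ∝ 2·q_2^(-4/3), so MRS = (5/2)·(q_2/q_1)^(4/3) = p_1/p_2.
Hence q_2/q_1 = ((2/5)·p_1/p_2)^(1/(4/3)), i.e. raised to the 0.75 power.
With the ratio pinned down, the budget gives q_1* = I/(p_1 + p_2·(q_2/q_1)) and q_2* = (q_2/q_1)·q_1*.
Numerically q_2/q_1 = 0.038471, so q_1* = 58/(1 + 30.8·0.038471) = 26.5458 and q_2* = 0.038471·26.5458 = 1.0212.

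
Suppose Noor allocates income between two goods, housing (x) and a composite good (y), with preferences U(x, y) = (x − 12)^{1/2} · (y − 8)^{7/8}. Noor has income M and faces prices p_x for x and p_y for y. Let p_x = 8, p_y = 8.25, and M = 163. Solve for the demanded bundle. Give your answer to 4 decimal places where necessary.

x* = 12.0455, y* = 8.0771

Let x' = x−12, y' = y−8. MRS = (4/7)·y'/x' = p_x/p_y.
After buying the subsistence bundle (12, 8), a share 4/11 of the remaining income goes to x: x* = 12 + 4/11·(M − 12p_x − 8p_y)/p_x.
Discretionary income = 163 − 12·8 − 8·8.25 = 1; x* = 12 + 4/11·1/8 = 12.0455; y* = 8 + 7/11·1/8.25 = 8.0771.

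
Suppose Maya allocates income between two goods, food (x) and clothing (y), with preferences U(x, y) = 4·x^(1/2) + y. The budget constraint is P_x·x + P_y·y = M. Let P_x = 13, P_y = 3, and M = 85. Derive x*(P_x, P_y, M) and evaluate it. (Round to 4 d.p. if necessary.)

MU_x = 2/√x, MU_y = 1. Tangency: 2/√x = P_x/P_y.
Thus x* = (2·P_y/P_x)² — independent of M — with the rest of income spent on y.
Plugging in: x* = (2·3/13)² = 0.213.

x* = 0.213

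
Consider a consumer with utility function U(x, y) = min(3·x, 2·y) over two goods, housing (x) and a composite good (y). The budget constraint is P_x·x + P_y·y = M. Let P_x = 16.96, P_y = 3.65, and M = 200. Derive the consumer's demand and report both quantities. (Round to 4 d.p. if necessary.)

x* = 8.9146, y* = 13.372

Demand: x*(P_x,P_y,M) = 2·M/(2·P_x + 3·P_y), y* = 3·M/(2·P_x + 3·P_y).
Here 2·16.96 + 3·3.65 = 44.87, giving x* = 8.9146 and y* = 13.372.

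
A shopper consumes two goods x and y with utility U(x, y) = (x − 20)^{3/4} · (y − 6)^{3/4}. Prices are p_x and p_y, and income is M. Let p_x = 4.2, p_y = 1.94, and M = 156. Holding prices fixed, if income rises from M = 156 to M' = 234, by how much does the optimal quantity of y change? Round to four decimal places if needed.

Let x' = x−20, y' = y−6. MRS = y'/x' = p_x/p_y.
After buying the subsistence bundle (20, 6), a share 0.5 of the remaining income goes to x: x* = 20 + 0.5·(M − 20p_x − 6p_y)/p_x.
Discretionary income = 156 − 20·4.2 − 6·1.94 = 60.36; y* = 6 + 0.5·60.36/1.94 = 21.5567.
At M' = 234: y* = 41.6598. Change: 41.6598 − 21.5567 = 20.1031.

Δy* = 20.1031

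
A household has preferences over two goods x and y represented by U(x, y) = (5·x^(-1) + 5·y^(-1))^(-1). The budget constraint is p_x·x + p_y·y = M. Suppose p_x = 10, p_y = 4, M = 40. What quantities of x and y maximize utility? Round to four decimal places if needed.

x* = 2.4503, y* = 3.8743

MRS = MU_x/MU_y = (y/x)^(2). Set equal to p_x/p_y.
Solve for the ratio: y/x = [p_x/p_y]^(0.5).
Substitute y = (y/x)·x into the budget: x* = M/(p_x + p_y·(y/x)).
Numerically y/x = 1.581139, so x* = 40/(10 + 4·1.581139) = 2.4503 and y* = 1.581139·2.4503 = 3.8743.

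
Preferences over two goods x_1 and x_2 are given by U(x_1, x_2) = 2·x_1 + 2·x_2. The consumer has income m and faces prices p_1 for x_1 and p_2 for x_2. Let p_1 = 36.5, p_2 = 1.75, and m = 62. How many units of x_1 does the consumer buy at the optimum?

x_1* = 0

Perfect substitutes: compare marginal utility per dollar. 2/p_1 vs 2/p_2 → 0.0548 vs 1.1429.
x_2 gives more utility per dollar, so spend all income on x_2: x_2* = m/p_2, x_1* = 0.
Numerically: x_1* = 0, x_2* = 35.4286.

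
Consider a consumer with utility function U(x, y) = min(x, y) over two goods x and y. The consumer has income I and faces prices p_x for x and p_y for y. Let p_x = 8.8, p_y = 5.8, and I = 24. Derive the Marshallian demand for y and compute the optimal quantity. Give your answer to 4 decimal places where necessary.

With perfect complements, no substitution: consume in ratio x:y = 1:1.
Budget: p_x·x + p_y·x = I, so (p_x + p_y)·x = I.
Demand: x*(p_x,p_y,I) = I/(p_x + p_y), y* = I/(p_x + p_y).
Here 8.8 + 5.8 = 14.6, giving y* = 1.6438.

y* = 1.6438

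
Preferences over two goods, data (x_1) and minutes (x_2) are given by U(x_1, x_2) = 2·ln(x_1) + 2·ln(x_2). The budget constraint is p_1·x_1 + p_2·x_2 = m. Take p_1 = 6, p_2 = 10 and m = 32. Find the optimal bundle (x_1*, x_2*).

MU_x_1/MU_x_2 = (2·x_2)/(2·x_1); tangency sets this equal to p_1/p_2.
Rearranging, p_2·x_2 = p_1·x_1. Substituting into the budget gives p_1·x_1·(1 + 1) = m.
Demand: x_1*(p_1,p_2,m) = 0.5·m/p_1 and x_2* = 0.5·m/p_2.
At p_1=6, p_2=10, m=32: x_1* = 0.5·32/6 = 2.6667, x_2* = 1.6.

x_1* = 2.6667, x_2* = 1.6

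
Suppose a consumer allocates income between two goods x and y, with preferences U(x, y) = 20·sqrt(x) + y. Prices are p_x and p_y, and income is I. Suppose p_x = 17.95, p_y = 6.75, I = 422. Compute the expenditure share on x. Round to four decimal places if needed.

share on x = 0.6015

MU_x = 10/√x, MU_y = 1. Tangency: 10/√x = p_x/p_y.
Thus x* = (10·p_y/p_x)² — independent of I — with the rest of income spent on y.
Plugging in: x* = (10·6.75/17.95)² = 14.141, y* = 24.9141.
Expenditure on x: 17.95·14.141 = 253.8301; share = 0.6015.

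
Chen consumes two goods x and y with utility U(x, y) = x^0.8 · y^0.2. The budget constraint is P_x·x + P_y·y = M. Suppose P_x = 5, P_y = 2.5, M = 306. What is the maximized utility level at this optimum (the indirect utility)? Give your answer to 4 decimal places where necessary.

MU_x/MU_y = (0.8·y)/(0.2·x); tangency sets this equal to P_x/P_y.
Rearranging, P_y·y = (1/4)·P_x·x. Substituting into the budget gives P_x·x·(1 + (1/4)) = M.
Demand: x*(P_x,P_y,M) = 0.8·M/P_x and y* = 0.2·M/P_y.
At P_x=5, P_y=2.5, M=306: x* = 0.8·306/5 = 48.96, y* = 24.48.
Utility at the optimum: U(48.96, 24.48) = 42.6222.

V = 42.6222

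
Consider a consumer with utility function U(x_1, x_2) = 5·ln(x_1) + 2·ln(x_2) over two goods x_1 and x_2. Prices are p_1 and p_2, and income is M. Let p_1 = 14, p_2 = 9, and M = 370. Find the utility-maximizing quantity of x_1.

x_1* = 18.8776

The MRS is (5/2)·x_2/x_1. Set MRS = p_1/p_2.
So 5·p_2·x_2 = 2·p_1·x_1; combined with the budget, a share 5/7 of income goes to x_1.
Demand: x_1*(p_1,p_2,M) = 5/7·M/p_1 and x_2* = 2/7·M/p_2.
At p_1=14, p_2=9, M=370: x_1* = 5/7·370/14 = 18.8776.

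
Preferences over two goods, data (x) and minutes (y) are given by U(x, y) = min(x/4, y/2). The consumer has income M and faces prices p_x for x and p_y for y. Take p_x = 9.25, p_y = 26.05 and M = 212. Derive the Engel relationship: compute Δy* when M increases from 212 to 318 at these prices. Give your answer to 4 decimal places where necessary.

Leontief preferences: the optimum is at the kink where x/4 = y/2, i.e. y = (1/2)·x.
Budget: p_x·x + p_y·(1/2)·x = M, so (4·p_x + 2·p_y)·x = 4·M.
Demand: x*(p_x,p_y,M) = 4·M/(4·p_x + 2·p_y), y* = 2·M/(4·p_x + 2·p_y).
Here 4·9.25 + 2·26.05 = 89.1, giving y* = 4.7587.
At M' = 318: y* = 7.138. Change: 7.138 − 4.7587 = 2.3793.

Δy* = 2.3793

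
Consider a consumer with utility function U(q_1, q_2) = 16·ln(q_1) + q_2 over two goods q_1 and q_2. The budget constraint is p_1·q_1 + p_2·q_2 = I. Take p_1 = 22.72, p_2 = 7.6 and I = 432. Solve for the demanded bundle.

q_1* = 5.3521, q_2* = 40.8421

So q_1*(p_1,p_2) = 16·p_2/p_1, independent of income; and q_2* = (I − 16·p_2)/p_2.
At the given prices: q_1* = 16·7.6/22.72 = 5.3521, and q_2* = 40.8421.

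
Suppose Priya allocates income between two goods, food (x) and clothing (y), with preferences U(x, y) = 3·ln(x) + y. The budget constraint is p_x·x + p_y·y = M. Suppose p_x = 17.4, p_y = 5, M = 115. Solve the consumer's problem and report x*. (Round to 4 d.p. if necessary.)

MU_x = 3/x, MU_y = 1. Tangency: 3/x = p_x/p_y.
So x*(p_x,p_y) = 3·p_y/p_x, independent of income; and y* = (M − 3·p_y)/p_y.
At the given prices: x* = 3·5/17.4 = 0.8621.

x* = 0.8621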